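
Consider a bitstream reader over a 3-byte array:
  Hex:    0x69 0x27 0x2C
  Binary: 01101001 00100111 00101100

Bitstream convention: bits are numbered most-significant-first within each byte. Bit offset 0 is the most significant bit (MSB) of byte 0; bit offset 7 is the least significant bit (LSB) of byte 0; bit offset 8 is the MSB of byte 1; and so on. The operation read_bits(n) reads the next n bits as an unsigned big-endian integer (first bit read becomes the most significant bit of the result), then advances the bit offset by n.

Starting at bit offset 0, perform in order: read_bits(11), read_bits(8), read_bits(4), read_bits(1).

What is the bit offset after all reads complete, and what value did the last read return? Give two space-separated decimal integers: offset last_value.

Answer: 24 0

Derivation:
Read 1: bits[0:11] width=11 -> value=841 (bin 01101001001); offset now 11 = byte 1 bit 3; 13 bits remain
Read 2: bits[11:19] width=8 -> value=57 (bin 00111001); offset now 19 = byte 2 bit 3; 5 bits remain
Read 3: bits[19:23] width=4 -> value=6 (bin 0110); offset now 23 = byte 2 bit 7; 1 bits remain
Read 4: bits[23:24] width=1 -> value=0 (bin 0); offset now 24 = byte 3 bit 0; 0 bits remain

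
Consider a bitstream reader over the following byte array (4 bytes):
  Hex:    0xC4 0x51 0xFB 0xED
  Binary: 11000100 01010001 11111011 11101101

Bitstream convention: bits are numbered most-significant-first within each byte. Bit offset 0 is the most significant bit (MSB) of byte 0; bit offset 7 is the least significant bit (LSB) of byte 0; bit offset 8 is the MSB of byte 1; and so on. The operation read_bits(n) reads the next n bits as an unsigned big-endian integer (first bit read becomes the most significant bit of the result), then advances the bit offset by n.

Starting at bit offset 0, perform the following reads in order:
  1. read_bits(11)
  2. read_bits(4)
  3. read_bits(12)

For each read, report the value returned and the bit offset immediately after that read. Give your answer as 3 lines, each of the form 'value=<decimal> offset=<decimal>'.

Read 1: bits[0:11] width=11 -> value=1570 (bin 11000100010); offset now 11 = byte 1 bit 3; 21 bits remain
Read 2: bits[11:15] width=4 -> value=8 (bin 1000); offset now 15 = byte 1 bit 7; 17 bits remain
Read 3: bits[15:27] width=12 -> value=4063 (bin 111111011111); offset now 27 = byte 3 bit 3; 5 bits remain

Answer: value=1570 offset=11
value=8 offset=15
value=4063 offset=27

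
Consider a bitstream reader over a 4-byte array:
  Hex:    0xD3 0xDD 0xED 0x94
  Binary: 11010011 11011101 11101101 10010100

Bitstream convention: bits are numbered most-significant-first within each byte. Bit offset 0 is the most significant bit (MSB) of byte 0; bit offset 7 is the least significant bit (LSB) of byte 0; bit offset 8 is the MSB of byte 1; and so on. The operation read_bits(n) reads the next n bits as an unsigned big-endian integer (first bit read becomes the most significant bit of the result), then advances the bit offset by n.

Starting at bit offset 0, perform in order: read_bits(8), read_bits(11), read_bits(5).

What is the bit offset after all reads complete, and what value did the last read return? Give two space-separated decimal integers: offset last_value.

Read 1: bits[0:8] width=8 -> value=211 (bin 11010011); offset now 8 = byte 1 bit 0; 24 bits remain
Read 2: bits[8:19] width=11 -> value=1775 (bin 11011101111); offset now 19 = byte 2 bit 3; 13 bits remain
Read 3: bits[19:24] width=5 -> value=13 (bin 01101); offset now 24 = byte 3 bit 0; 8 bits remain

Answer: 24 13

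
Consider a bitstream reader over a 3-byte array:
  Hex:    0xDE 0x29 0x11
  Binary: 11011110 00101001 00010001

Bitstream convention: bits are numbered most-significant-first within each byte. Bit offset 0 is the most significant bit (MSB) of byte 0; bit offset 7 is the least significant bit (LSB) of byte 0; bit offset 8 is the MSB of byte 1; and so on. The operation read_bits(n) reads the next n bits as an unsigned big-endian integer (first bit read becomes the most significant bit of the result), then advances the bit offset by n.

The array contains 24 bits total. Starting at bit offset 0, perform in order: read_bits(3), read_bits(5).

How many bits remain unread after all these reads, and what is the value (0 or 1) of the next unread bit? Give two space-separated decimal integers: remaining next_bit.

Answer: 16 0

Derivation:
Read 1: bits[0:3] width=3 -> value=6 (bin 110); offset now 3 = byte 0 bit 3; 21 bits remain
Read 2: bits[3:8] width=5 -> value=30 (bin 11110); offset now 8 = byte 1 bit 0; 16 bits remain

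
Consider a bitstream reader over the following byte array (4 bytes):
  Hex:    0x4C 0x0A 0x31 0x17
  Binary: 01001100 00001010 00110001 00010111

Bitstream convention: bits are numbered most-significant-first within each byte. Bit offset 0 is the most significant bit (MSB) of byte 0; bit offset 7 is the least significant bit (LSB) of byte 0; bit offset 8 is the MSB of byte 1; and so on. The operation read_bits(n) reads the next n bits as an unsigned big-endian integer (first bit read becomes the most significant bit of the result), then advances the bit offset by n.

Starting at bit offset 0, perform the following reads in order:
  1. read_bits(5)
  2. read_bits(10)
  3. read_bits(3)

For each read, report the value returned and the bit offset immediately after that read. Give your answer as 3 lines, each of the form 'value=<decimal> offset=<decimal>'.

Answer: value=9 offset=5
value=517 offset=15
value=0 offset=18

Derivation:
Read 1: bits[0:5] width=5 -> value=9 (bin 01001); offset now 5 = byte 0 bit 5; 27 bits remain
Read 2: bits[5:15] width=10 -> value=517 (bin 1000000101); offset now 15 = byte 1 bit 7; 17 bits remain
Read 3: bits[15:18] width=3 -> value=0 (bin 000); offset now 18 = byte 2 bit 2; 14 bits remain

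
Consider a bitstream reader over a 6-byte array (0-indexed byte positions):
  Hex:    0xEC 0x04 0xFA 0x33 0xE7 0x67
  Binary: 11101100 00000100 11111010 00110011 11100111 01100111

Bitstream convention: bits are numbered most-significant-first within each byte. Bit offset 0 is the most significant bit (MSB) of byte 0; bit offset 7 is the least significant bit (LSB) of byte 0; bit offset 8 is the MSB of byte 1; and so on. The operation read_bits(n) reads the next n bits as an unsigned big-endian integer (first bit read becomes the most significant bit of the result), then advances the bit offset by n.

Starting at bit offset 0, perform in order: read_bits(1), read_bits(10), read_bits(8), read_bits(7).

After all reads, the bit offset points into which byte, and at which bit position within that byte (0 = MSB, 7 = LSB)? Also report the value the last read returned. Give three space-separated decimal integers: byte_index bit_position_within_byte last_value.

Answer: 3 2 104

Derivation:
Read 1: bits[0:1] width=1 -> value=1 (bin 1); offset now 1 = byte 0 bit 1; 47 bits remain
Read 2: bits[1:11] width=10 -> value=864 (bin 1101100000); offset now 11 = byte 1 bit 3; 37 bits remain
Read 3: bits[11:19] width=8 -> value=39 (bin 00100111); offset now 19 = byte 2 bit 3; 29 bits remain
Read 4: bits[19:26] width=7 -> value=104 (bin 1101000); offset now 26 = byte 3 bit 2; 22 bits remain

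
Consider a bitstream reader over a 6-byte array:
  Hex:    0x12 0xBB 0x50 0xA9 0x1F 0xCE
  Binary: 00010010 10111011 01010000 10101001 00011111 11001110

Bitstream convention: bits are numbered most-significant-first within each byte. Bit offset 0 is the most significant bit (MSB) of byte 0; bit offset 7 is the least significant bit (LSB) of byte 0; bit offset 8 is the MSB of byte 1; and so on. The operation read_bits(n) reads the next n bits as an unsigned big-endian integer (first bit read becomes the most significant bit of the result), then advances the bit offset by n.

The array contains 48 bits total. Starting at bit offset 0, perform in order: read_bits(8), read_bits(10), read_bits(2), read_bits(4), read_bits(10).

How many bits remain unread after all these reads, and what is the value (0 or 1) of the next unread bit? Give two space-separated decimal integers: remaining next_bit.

Read 1: bits[0:8] width=8 -> value=18 (bin 00010010); offset now 8 = byte 1 bit 0; 40 bits remain
Read 2: bits[8:18] width=10 -> value=749 (bin 1011101101); offset now 18 = byte 2 bit 2; 30 bits remain
Read 3: bits[18:20] width=2 -> value=1 (bin 01); offset now 20 = byte 2 bit 4; 28 bits remain
Read 4: bits[20:24] width=4 -> value=0 (bin 0000); offset now 24 = byte 3 bit 0; 24 bits remain
Read 5: bits[24:34] width=10 -> value=676 (bin 1010100100); offset now 34 = byte 4 bit 2; 14 bits remain

Answer: 14 0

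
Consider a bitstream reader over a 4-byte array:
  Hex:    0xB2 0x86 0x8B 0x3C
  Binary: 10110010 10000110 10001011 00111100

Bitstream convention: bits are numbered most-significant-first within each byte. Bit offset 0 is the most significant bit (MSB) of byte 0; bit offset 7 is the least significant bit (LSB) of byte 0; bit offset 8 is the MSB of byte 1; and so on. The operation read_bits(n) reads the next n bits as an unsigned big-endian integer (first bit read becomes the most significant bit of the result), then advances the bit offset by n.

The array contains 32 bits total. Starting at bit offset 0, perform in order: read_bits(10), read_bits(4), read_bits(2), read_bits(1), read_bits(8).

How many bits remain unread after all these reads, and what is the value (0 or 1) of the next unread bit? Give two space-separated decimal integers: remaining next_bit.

Answer: 7 0

Derivation:
Read 1: bits[0:10] width=10 -> value=714 (bin 1011001010); offset now 10 = byte 1 bit 2; 22 bits remain
Read 2: bits[10:14] width=4 -> value=1 (bin 0001); offset now 14 = byte 1 bit 6; 18 bits remain
Read 3: bits[14:16] width=2 -> value=2 (bin 10); offset now 16 = byte 2 bit 0; 16 bits remain
Read 4: bits[16:17] width=1 -> value=1 (bin 1); offset now 17 = byte 2 bit 1; 15 bits remain
Read 5: bits[17:25] width=8 -> value=22 (bin 00010110); offset now 25 = byte 3 bit 1; 7 bits remain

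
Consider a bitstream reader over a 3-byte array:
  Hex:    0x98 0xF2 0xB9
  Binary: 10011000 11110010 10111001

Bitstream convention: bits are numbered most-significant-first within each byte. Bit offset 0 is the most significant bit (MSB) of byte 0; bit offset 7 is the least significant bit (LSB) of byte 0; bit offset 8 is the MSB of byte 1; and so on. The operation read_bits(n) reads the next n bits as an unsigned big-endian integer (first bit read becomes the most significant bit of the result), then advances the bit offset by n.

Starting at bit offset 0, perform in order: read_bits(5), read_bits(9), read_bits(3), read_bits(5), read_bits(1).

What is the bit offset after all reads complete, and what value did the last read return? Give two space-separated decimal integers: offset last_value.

Read 1: bits[0:5] width=5 -> value=19 (bin 10011); offset now 5 = byte 0 bit 5; 19 bits remain
Read 2: bits[5:14] width=9 -> value=60 (bin 000111100); offset now 14 = byte 1 bit 6; 10 bits remain
Read 3: bits[14:17] width=3 -> value=5 (bin 101); offset now 17 = byte 2 bit 1; 7 bits remain
Read 4: bits[17:22] width=5 -> value=14 (bin 01110); offset now 22 = byte 2 bit 6; 2 bits remain
Read 5: bits[22:23] width=1 -> value=0 (bin 0); offset now 23 = byte 2 bit 7; 1 bits remain

Answer: 23 0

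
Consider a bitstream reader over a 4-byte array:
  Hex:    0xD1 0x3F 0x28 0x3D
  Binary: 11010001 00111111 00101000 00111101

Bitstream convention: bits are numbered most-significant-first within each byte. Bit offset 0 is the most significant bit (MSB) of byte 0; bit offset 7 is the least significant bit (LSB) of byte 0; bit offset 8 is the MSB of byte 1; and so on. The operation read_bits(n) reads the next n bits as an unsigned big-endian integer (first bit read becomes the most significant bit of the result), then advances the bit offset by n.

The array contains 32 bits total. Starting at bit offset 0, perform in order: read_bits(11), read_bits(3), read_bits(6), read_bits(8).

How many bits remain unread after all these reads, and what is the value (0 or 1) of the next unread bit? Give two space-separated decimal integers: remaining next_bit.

Read 1: bits[0:11] width=11 -> value=1673 (bin 11010001001); offset now 11 = byte 1 bit 3; 21 bits remain
Read 2: bits[11:14] width=3 -> value=7 (bin 111); offset now 14 = byte 1 bit 6; 18 bits remain
Read 3: bits[14:20] width=6 -> value=50 (bin 110010); offset now 20 = byte 2 bit 4; 12 bits remain
Read 4: bits[20:28] width=8 -> value=131 (bin 10000011); offset now 28 = byte 3 bit 4; 4 bits remain

Answer: 4 1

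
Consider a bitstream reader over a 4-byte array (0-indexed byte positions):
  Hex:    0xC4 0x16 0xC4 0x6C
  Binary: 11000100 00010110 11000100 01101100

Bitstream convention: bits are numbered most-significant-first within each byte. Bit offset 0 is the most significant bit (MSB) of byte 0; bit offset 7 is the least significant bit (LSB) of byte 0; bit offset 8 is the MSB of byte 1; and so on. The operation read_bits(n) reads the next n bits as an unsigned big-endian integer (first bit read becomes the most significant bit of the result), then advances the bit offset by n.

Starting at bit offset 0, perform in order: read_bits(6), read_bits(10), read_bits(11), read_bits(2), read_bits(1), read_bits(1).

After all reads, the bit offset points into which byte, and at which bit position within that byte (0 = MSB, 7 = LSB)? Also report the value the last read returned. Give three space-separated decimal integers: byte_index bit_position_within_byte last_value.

Read 1: bits[0:6] width=6 -> value=49 (bin 110001); offset now 6 = byte 0 bit 6; 26 bits remain
Read 2: bits[6:16] width=10 -> value=22 (bin 0000010110); offset now 16 = byte 2 bit 0; 16 bits remain
Read 3: bits[16:27] width=11 -> value=1571 (bin 11000100011); offset now 27 = byte 3 bit 3; 5 bits remain
Read 4: bits[27:29] width=2 -> value=1 (bin 01); offset now 29 = byte 3 bit 5; 3 bits remain
Read 5: bits[29:30] width=1 -> value=1 (bin 1); offset now 30 = byte 3 bit 6; 2 bits remain
Read 6: bits[30:31] width=1 -> value=0 (bin 0); offset now 31 = byte 3 bit 7; 1 bits remain

Answer: 3 7 0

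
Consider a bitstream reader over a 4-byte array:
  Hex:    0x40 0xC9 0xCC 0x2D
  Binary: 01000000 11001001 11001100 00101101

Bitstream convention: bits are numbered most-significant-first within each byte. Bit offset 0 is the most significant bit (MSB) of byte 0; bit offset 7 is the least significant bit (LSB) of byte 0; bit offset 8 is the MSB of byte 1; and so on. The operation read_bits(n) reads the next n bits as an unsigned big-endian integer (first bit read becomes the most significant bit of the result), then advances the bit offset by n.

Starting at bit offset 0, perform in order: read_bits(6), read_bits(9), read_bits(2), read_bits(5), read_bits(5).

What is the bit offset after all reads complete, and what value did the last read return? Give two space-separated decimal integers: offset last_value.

Answer: 27 1

Derivation:
Read 1: bits[0:6] width=6 -> value=16 (bin 010000); offset now 6 = byte 0 bit 6; 26 bits remain
Read 2: bits[6:15] width=9 -> value=100 (bin 001100100); offset now 15 = byte 1 bit 7; 17 bits remain
Read 3: bits[15:17] width=2 -> value=3 (bin 11); offset now 17 = byte 2 bit 1; 15 bits remain
Read 4: bits[17:22] width=5 -> value=19 (bin 10011); offset now 22 = byte 2 bit 6; 10 bits remain
Read 5: bits[22:27] width=5 -> value=1 (bin 00001); offset now 27 = byte 3 bit 3; 5 bits remain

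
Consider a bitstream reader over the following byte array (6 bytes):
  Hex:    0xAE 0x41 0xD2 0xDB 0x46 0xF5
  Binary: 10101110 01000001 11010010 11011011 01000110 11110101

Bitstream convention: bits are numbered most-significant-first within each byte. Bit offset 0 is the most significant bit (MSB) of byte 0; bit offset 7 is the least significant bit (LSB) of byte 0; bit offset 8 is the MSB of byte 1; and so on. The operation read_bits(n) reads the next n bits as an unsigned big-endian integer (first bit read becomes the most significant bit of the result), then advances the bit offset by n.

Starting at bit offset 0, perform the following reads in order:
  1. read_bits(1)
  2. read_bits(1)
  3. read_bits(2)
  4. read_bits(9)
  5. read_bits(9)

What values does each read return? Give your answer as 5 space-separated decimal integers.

Answer: 1 0 2 456 116

Derivation:
Read 1: bits[0:1] width=1 -> value=1 (bin 1); offset now 1 = byte 0 bit 1; 47 bits remain
Read 2: bits[1:2] width=1 -> value=0 (bin 0); offset now 2 = byte 0 bit 2; 46 bits remain
Read 3: bits[2:4] width=2 -> value=2 (bin 10); offset now 4 = byte 0 bit 4; 44 bits remain
Read 4: bits[4:13] width=9 -> value=456 (bin 111001000); offset now 13 = byte 1 bit 5; 35 bits remain
Read 5: bits[13:22] width=9 -> value=116 (bin 001110100); offset now 22 = byte 2 bit 6; 26 bits remain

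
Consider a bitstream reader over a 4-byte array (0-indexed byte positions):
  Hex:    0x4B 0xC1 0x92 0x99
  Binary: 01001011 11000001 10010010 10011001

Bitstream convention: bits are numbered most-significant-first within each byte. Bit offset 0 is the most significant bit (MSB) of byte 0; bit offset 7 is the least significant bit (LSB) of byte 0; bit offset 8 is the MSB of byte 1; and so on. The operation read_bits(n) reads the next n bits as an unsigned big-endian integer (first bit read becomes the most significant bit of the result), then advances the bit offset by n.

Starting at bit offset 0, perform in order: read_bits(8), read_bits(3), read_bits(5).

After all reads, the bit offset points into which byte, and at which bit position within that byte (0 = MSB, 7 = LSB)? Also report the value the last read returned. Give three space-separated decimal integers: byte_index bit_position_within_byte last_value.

Answer: 2 0 1

Derivation:
Read 1: bits[0:8] width=8 -> value=75 (bin 01001011); offset now 8 = byte 1 bit 0; 24 bits remain
Read 2: bits[8:11] width=3 -> value=6 (bin 110); offset now 11 = byte 1 bit 3; 21 bits remain
Read 3: bits[11:16] width=5 -> value=1 (bin 00001); offset now 16 = byte 2 bit 0; 16 bits remain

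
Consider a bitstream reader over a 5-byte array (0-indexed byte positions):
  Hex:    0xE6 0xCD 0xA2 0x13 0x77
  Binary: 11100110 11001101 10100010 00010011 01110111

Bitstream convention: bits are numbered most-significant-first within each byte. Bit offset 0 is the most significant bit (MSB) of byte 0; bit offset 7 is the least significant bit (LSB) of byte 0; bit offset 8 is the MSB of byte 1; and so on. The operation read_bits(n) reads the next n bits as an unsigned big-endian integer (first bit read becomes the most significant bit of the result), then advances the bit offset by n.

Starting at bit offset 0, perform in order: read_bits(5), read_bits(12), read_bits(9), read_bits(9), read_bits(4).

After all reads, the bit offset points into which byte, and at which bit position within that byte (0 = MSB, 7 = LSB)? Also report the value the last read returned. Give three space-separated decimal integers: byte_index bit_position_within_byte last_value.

Read 1: bits[0:5] width=5 -> value=28 (bin 11100); offset now 5 = byte 0 bit 5; 35 bits remain
Read 2: bits[5:17] width=12 -> value=3483 (bin 110110011011); offset now 17 = byte 2 bit 1; 23 bits remain
Read 3: bits[17:26] width=9 -> value=136 (bin 010001000); offset now 26 = byte 3 bit 2; 14 bits remain
Read 4: bits[26:35] width=9 -> value=155 (bin 010011011); offset now 35 = byte 4 bit 3; 5 bits remain
Read 5: bits[35:39] width=4 -> value=11 (bin 1011); offset now 39 = byte 4 bit 7; 1 bits remain

Answer: 4 7 11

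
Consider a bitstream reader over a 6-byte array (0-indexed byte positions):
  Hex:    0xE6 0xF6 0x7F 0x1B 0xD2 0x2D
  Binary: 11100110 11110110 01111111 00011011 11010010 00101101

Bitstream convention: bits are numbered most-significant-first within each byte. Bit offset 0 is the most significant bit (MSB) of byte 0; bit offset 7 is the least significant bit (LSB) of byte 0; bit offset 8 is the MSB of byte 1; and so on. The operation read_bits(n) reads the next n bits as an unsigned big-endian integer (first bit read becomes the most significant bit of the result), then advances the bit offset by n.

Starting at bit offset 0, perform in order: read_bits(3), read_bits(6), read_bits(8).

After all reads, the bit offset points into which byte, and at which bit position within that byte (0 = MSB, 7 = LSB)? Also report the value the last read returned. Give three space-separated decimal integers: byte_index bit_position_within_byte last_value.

Answer: 2 1 236

Derivation:
Read 1: bits[0:3] width=3 -> value=7 (bin 111); offset now 3 = byte 0 bit 3; 45 bits remain
Read 2: bits[3:9] width=6 -> value=13 (bin 001101); offset now 9 = byte 1 bit 1; 39 bits remain
Read 3: bits[9:17] width=8 -> value=236 (bin 11101100); offset now 17 = byte 2 bit 1; 31 bits remain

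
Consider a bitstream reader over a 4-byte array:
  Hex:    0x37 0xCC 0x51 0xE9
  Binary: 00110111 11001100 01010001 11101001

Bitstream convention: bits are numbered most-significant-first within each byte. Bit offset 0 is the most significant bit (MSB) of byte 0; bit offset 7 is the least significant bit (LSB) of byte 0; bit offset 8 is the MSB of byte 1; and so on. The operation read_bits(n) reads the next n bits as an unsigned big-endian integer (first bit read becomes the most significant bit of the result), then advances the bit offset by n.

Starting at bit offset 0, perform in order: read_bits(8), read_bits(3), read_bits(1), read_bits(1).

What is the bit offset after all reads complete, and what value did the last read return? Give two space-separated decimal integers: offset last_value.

Read 1: bits[0:8] width=8 -> value=55 (bin 00110111); offset now 8 = byte 1 bit 0; 24 bits remain
Read 2: bits[8:11] width=3 -> value=6 (bin 110); offset now 11 = byte 1 bit 3; 21 bits remain
Read 3: bits[11:12] width=1 -> value=0 (bin 0); offset now 12 = byte 1 bit 4; 20 bits remain
Read 4: bits[12:13] width=1 -> value=1 (bin 1); offset now 13 = byte 1 bit 5; 19 bits remain

Answer: 13 1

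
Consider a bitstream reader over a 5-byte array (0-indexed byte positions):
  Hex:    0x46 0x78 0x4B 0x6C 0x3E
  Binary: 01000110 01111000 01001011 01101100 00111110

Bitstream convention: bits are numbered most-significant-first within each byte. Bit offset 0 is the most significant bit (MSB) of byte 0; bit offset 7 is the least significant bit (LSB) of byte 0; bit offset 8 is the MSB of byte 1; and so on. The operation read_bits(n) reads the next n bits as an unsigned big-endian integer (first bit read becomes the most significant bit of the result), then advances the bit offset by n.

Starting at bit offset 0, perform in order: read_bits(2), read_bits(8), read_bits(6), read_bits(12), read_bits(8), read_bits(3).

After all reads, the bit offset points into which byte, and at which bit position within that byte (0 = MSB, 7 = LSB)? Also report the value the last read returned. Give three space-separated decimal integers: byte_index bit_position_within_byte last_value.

Read 1: bits[0:2] width=2 -> value=1 (bin 01); offset now 2 = byte 0 bit 2; 38 bits remain
Read 2: bits[2:10] width=8 -> value=25 (bin 00011001); offset now 10 = byte 1 bit 2; 30 bits remain
Read 3: bits[10:16] width=6 -> value=56 (bin 111000); offset now 16 = byte 2 bit 0; 24 bits remain
Read 4: bits[16:28] width=12 -> value=1206 (bin 010010110110); offset now 28 = byte 3 bit 4; 12 bits remain
Read 5: bits[28:36] width=8 -> value=195 (bin 11000011); offset now 36 = byte 4 bit 4; 4 bits remain
Read 6: bits[36:39] width=3 -> value=7 (bin 111); offset now 39 = byte 4 bit 7; 1 bits remain

Answer: 4 7 7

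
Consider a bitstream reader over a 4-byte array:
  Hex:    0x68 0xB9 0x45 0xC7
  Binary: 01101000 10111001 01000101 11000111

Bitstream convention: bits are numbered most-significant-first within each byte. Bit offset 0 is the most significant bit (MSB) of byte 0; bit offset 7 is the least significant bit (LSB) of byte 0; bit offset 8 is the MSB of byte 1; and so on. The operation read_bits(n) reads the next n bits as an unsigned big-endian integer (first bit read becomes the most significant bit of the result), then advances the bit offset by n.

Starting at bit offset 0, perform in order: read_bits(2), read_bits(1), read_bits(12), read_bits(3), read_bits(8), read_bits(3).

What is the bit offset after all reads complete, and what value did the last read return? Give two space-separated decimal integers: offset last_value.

Answer: 29 0

Derivation:
Read 1: bits[0:2] width=2 -> value=1 (bin 01); offset now 2 = byte 0 bit 2; 30 bits remain
Read 2: bits[2:3] width=1 -> value=1 (bin 1); offset now 3 = byte 0 bit 3; 29 bits remain
Read 3: bits[3:15] width=12 -> value=1116 (bin 010001011100); offset now 15 = byte 1 bit 7; 17 bits remain
Read 4: bits[15:18] width=3 -> value=5 (bin 101); offset now 18 = byte 2 bit 2; 14 bits remain
Read 5: bits[18:26] width=8 -> value=23 (bin 00010111); offset now 26 = byte 3 bit 2; 6 bits remain
Read 6: bits[26:29] width=3 -> value=0 (bin 000); offset now 29 = byte 3 bit 5; 3 bits remain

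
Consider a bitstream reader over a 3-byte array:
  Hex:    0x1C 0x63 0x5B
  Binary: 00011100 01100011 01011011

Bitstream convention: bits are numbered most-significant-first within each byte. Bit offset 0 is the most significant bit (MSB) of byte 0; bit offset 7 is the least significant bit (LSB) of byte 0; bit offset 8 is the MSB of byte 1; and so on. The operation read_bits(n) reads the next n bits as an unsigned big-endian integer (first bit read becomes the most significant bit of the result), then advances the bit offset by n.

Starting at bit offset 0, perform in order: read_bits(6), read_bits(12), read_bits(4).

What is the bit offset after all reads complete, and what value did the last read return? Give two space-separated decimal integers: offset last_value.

Answer: 22 6

Derivation:
Read 1: bits[0:6] width=6 -> value=7 (bin 000111); offset now 6 = byte 0 bit 6; 18 bits remain
Read 2: bits[6:18] width=12 -> value=397 (bin 000110001101); offset now 18 = byte 2 bit 2; 6 bits remain
Read 3: bits[18:22] width=4 -> value=6 (bin 0110); offset now 22 = byte 2 bit 6; 2 bits remain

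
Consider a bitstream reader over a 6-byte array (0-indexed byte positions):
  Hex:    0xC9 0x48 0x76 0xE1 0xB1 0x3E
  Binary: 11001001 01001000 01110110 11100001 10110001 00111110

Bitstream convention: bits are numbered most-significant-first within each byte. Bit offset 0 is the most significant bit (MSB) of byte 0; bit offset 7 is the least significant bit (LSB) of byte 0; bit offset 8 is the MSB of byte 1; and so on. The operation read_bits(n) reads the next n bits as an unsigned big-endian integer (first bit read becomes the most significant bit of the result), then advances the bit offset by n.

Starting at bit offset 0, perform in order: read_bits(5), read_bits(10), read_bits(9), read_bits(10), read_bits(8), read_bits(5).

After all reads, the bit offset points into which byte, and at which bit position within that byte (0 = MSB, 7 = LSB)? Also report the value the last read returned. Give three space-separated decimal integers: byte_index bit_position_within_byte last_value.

Read 1: bits[0:5] width=5 -> value=25 (bin 11001); offset now 5 = byte 0 bit 5; 43 bits remain
Read 2: bits[5:15] width=10 -> value=164 (bin 0010100100); offset now 15 = byte 1 bit 7; 33 bits remain
Read 3: bits[15:24] width=9 -> value=118 (bin 001110110); offset now 24 = byte 3 bit 0; 24 bits remain
Read 4: bits[24:34] width=10 -> value=902 (bin 1110000110); offset now 34 = byte 4 bit 2; 14 bits remain
Read 5: bits[34:42] width=8 -> value=196 (bin 11000100); offset now 42 = byte 5 bit 2; 6 bits remain
Read 6: bits[42:47] width=5 -> value=31 (bin 11111); offset now 47 = byte 5 bit 7; 1 bits remain

Answer: 5 7 31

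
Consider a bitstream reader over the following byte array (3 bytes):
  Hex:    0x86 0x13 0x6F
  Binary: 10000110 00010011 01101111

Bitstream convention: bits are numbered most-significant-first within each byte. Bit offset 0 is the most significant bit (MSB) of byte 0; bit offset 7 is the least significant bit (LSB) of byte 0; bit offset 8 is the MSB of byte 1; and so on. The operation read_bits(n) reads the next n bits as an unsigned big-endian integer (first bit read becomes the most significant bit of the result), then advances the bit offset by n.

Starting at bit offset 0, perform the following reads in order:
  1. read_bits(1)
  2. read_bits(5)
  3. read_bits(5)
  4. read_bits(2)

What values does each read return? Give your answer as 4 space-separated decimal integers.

Read 1: bits[0:1] width=1 -> value=1 (bin 1); offset now 1 = byte 0 bit 1; 23 bits remain
Read 2: bits[1:6] width=5 -> value=1 (bin 00001); offset now 6 = byte 0 bit 6; 18 bits remain
Read 3: bits[6:11] width=5 -> value=16 (bin 10000); offset now 11 = byte 1 bit 3; 13 bits remain
Read 4: bits[11:13] width=2 -> value=2 (bin 10); offset now 13 = byte 1 bit 5; 11 bits remain

Answer: 1 1 16 2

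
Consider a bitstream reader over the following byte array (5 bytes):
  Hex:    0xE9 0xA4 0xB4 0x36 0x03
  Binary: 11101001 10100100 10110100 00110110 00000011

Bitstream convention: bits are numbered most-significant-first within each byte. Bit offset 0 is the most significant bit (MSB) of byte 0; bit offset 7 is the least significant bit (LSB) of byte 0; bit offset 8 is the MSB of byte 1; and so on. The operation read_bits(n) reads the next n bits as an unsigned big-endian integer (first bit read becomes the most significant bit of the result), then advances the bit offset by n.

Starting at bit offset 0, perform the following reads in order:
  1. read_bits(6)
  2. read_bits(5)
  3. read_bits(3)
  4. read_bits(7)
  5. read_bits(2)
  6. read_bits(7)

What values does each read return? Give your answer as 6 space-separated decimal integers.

Read 1: bits[0:6] width=6 -> value=58 (bin 111010); offset now 6 = byte 0 bit 6; 34 bits remain
Read 2: bits[6:11] width=5 -> value=13 (bin 01101); offset now 11 = byte 1 bit 3; 29 bits remain
Read 3: bits[11:14] width=3 -> value=1 (bin 001); offset now 14 = byte 1 bit 6; 26 bits remain
Read 4: bits[14:21] width=7 -> value=22 (bin 0010110); offset now 21 = byte 2 bit 5; 19 bits remain
Read 5: bits[21:23] width=2 -> value=2 (bin 10); offset now 23 = byte 2 bit 7; 17 bits remain
Read 6: bits[23:30] width=7 -> value=13 (bin 0001101); offset now 30 = byte 3 bit 6; 10 bits remain

Answer: 58 13 1 22 2 13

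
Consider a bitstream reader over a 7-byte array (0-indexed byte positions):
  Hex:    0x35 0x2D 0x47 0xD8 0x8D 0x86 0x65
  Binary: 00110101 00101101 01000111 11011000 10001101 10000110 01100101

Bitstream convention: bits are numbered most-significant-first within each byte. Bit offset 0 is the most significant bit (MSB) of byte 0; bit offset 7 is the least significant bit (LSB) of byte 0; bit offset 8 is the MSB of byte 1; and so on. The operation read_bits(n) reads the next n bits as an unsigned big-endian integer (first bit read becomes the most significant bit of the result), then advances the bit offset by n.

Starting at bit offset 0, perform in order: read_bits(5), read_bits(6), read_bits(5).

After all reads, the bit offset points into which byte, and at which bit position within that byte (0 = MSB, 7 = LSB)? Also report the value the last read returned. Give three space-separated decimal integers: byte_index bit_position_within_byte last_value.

Answer: 2 0 13

Derivation:
Read 1: bits[0:5] width=5 -> value=6 (bin 00110); offset now 5 = byte 0 bit 5; 51 bits remain
Read 2: bits[5:11] width=6 -> value=41 (bin 101001); offset now 11 = byte 1 bit 3; 45 bits remain
Read 3: bits[11:16] width=5 -> value=13 (bin 01101); offset now 16 = byte 2 bit 0; 40 bits remain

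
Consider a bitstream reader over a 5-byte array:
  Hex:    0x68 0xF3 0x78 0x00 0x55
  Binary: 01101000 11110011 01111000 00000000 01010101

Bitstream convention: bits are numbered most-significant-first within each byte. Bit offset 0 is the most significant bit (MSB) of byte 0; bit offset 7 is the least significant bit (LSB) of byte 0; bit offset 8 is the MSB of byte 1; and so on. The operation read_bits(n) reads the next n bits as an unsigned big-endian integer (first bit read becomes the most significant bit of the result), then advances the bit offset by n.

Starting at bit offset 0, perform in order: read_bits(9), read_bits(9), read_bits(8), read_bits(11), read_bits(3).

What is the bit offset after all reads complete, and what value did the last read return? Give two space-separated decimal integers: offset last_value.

Read 1: bits[0:9] width=9 -> value=209 (bin 011010001); offset now 9 = byte 1 bit 1; 31 bits remain
Read 2: bits[9:18] width=9 -> value=461 (bin 111001101); offset now 18 = byte 2 bit 2; 22 bits remain
Read 3: bits[18:26] width=8 -> value=224 (bin 11100000); offset now 26 = byte 3 bit 2; 14 bits remain
Read 4: bits[26:37] width=11 -> value=10 (bin 00000001010); offset now 37 = byte 4 bit 5; 3 bits remain
Read 5: bits[37:40] width=3 -> value=5 (bin 101); offset now 40 = byte 5 bit 0; 0 bits remain

Answer: 40 5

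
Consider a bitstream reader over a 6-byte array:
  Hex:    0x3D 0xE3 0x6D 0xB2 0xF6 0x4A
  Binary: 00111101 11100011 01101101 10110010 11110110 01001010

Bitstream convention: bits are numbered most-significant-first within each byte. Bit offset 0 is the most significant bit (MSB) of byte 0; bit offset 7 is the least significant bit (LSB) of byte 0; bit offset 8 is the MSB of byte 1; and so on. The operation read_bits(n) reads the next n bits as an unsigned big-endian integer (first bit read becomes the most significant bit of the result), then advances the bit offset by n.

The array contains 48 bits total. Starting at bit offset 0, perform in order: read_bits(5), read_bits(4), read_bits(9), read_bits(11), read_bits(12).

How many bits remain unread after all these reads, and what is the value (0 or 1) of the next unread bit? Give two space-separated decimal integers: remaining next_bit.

Read 1: bits[0:5] width=5 -> value=7 (bin 00111); offset now 5 = byte 0 bit 5; 43 bits remain
Read 2: bits[5:9] width=4 -> value=11 (bin 1011); offset now 9 = byte 1 bit 1; 39 bits remain
Read 3: bits[9:18] width=9 -> value=397 (bin 110001101); offset now 18 = byte 2 bit 2; 30 bits remain
Read 4: bits[18:29] width=11 -> value=1462 (bin 10110110110); offset now 29 = byte 3 bit 5; 19 bits remain
Read 5: bits[29:41] width=12 -> value=1516 (bin 010111101100); offset now 41 = byte 5 bit 1; 7 bits remain

Answer: 7 1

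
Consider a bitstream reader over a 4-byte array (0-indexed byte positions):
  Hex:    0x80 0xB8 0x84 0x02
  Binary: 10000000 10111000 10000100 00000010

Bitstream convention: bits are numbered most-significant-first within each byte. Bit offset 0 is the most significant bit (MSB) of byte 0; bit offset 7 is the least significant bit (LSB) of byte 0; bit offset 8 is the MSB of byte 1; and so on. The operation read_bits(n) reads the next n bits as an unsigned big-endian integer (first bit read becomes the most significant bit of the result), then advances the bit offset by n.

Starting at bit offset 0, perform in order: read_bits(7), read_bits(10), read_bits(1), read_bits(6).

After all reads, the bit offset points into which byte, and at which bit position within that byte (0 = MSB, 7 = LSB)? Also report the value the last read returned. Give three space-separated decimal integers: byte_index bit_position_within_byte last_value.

Answer: 3 0 4

Derivation:
Read 1: bits[0:7] width=7 -> value=64 (bin 1000000); offset now 7 = byte 0 bit 7; 25 bits remain
Read 2: bits[7:17] width=10 -> value=369 (bin 0101110001); offset now 17 = byte 2 bit 1; 15 bits remain
Read 3: bits[17:18] width=1 -> value=0 (bin 0); offset now 18 = byte 2 bit 2; 14 bits remain
Read 4: bits[18:24] width=6 -> value=4 (bin 000100); offset now 24 = byte 3 bit 0; 8 bits remain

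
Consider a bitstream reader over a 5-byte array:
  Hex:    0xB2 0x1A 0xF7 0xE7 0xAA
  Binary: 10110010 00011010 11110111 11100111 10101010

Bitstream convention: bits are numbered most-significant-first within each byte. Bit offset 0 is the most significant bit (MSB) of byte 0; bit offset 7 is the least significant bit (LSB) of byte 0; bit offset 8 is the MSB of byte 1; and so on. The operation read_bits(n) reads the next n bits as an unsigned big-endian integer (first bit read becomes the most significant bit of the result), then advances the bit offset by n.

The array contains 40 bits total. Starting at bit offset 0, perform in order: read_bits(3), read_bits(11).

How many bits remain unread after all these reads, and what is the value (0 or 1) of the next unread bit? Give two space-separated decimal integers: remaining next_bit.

Answer: 26 1

Derivation:
Read 1: bits[0:3] width=3 -> value=5 (bin 101); offset now 3 = byte 0 bit 3; 37 bits remain
Read 2: bits[3:14] width=11 -> value=1158 (bin 10010000110); offset now 14 = byte 1 bit 6; 26 bits remain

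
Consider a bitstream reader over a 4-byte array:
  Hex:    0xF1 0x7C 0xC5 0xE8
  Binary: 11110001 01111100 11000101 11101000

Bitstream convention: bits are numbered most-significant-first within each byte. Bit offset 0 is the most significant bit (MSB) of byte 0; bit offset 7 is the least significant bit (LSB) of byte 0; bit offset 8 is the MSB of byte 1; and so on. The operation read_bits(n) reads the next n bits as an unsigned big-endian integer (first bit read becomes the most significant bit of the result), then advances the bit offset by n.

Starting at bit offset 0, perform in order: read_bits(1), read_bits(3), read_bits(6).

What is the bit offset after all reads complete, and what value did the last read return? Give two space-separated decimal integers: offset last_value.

Answer: 10 5

Derivation:
Read 1: bits[0:1] width=1 -> value=1 (bin 1); offset now 1 = byte 0 bit 1; 31 bits remain
Read 2: bits[1:4] width=3 -> value=7 (bin 111); offset now 4 = byte 0 bit 4; 28 bits remain
Read 3: bits[4:10] width=6 -> value=5 (bin 000101); offset now 10 = byte 1 bit 2; 22 bits remain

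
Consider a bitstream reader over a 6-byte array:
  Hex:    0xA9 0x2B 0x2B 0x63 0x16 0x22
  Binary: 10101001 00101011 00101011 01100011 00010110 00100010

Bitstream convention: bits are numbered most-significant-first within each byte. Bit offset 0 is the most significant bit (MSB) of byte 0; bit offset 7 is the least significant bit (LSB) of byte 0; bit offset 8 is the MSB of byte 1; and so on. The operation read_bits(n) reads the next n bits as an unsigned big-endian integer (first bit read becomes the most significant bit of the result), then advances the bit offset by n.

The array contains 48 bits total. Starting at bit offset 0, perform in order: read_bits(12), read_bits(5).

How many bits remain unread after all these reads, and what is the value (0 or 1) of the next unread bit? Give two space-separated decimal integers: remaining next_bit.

Answer: 31 0

Derivation:
Read 1: bits[0:12] width=12 -> value=2706 (bin 101010010010); offset now 12 = byte 1 bit 4; 36 bits remain
Read 2: bits[12:17] width=5 -> value=22 (bin 10110); offset now 17 = byte 2 bit 1; 31 bits remain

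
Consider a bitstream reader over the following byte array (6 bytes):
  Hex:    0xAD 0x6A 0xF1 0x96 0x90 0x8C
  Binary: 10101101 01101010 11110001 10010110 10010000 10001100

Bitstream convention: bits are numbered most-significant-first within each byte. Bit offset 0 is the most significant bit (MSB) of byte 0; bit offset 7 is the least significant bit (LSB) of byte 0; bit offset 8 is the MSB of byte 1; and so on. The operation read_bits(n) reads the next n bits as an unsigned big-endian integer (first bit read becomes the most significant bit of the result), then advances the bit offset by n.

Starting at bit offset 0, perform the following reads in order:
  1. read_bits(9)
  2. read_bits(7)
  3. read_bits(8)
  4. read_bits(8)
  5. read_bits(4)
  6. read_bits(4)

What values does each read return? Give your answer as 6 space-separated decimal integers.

Answer: 346 106 241 150 9 0

Derivation:
Read 1: bits[0:9] width=9 -> value=346 (bin 101011010); offset now 9 = byte 1 bit 1; 39 bits remain
Read 2: bits[9:16] width=7 -> value=106 (bin 1101010); offset now 16 = byte 2 bit 0; 32 bits remain
Read 3: bits[16:24] width=8 -> value=241 (bin 11110001); offset now 24 = byte 3 bit 0; 24 bits remain
Read 4: bits[24:32] width=8 -> value=150 (bin 10010110); offset now 32 = byte 4 bit 0; 16 bits remain
Read 5: bits[32:36] width=4 -> value=9 (bin 1001); offset now 36 = byte 4 bit 4; 12 bits remain
Read 6: bits[36:40] width=4 -> value=0 (bin 0000); offset now 40 = byte 5 bit 0; 8 bits remain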